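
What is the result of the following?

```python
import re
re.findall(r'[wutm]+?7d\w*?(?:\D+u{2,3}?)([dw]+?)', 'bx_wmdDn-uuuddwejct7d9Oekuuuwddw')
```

Pattern: one or more of one of [wutm] (lazy), then the literal '7d', then zero or more of a word character (lazy); then one or more of a non-digit, then 2 to 3 of the literal 'u' (lazy) (non-capturing group); then one or more of one of [dw] (lazy) (captured).
A `+?`/`*?`/`{m,n}?` starts at its minimum and grows only as far as needed for what follows to match.
Walking the string: at [18:29] match 't7d9Oekuuuw', group 1 = 'w'.
With a single group, `findall` returns only what that group captured — 1 item.

['w']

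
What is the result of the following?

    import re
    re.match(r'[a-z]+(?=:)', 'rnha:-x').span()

The positive lookaround only admits positions where the adjacent text matches; those characters stay outside the span.
`re.match` only tries the pattern at the start of the string.
The match spans [0:4] → 'rnha'.

(0, 4)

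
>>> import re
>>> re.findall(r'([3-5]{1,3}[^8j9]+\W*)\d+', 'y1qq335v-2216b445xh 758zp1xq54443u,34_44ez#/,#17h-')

['335v-2216b445xh 75', '54443u,34_44ez#/,#1']

This matches 1 to 3 of a character in [3-5], then one or more of any character except [8j9], then zero or more of a non-word character (captured); then one or more of a digit.
With a single group, `findall` returns only what that group captured — 2 items.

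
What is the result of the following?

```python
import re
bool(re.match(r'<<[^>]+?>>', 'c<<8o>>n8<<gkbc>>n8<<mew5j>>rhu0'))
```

False

With `match`, the pattern is implicitly anchored at the beginning.
Here the string doesn't start with a match, so the call returns None, and `bool(None)` is False.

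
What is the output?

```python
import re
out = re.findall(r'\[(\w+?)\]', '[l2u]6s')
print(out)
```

['l2u']

Matches: at [0:5] match '[l2u]', group 1 = 'l2u'.
With a single group, `findall` returns only what that group captured — 1 item.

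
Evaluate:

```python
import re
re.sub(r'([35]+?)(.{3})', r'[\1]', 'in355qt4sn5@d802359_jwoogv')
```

Pattern: one or more of one of [35] (lazy) (captured); then exactly 3 of any character (captured).
Matches: at [2:6] → '355q'; at [10:14] → '5@d8'; at [16:20] → '359_'.
Each match is replaced using the text its own group 1 captured.

'in[3]t4sn[5]02[3]jwoogv'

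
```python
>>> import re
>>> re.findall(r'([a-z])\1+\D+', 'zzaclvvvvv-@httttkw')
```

`\1` has to match the exact text group 1 already captured.
Walking the string: at [0:19] match 'zzaclvvvvv-@httttkw', group 1 = 'z'.
`findall` collects group 1 from the one match (1 total).

['z']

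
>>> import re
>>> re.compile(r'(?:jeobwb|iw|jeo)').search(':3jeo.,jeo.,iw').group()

'jeo'

The match spans [2:5] → 'jeo'.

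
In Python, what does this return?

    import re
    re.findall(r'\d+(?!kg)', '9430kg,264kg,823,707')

['943', '26', '823', '707']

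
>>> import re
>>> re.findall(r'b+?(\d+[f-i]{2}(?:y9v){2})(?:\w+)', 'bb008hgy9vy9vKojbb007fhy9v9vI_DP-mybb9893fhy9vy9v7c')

['008hgy9vy9v', '9893fhy9vy9v']

The pattern matches one or more of a literal 'b' (lazy); then one or more of a digit, then exactly 2 of a character in [f-i], then the literal 'y9v' repeated 2 times (captured); then one or more of a word character (non-capturing group).
With a single group, `findall` returns only what that group captured — 2 items.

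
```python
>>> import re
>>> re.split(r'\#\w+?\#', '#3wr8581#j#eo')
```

['', 'j#eo']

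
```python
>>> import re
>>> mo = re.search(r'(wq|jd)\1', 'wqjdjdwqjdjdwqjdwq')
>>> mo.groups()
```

('jd',)

After group 1 captures some text, `\1` only succeeds where that same text appears again.
`search` walks the string left to right and returns the first match it finds.
The match spans [2:6] → 'jdjd'.
Captured: group 1 = 'jd'.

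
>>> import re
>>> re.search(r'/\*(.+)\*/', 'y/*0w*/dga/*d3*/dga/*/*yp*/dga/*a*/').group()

The match spans [1:35] → '/*0w*/dga/*d3*/dga/*/*yp*/dga/*a*/'.

'/*0w*/dga/*d3*/dga/*/*yp*/dga/*a*/'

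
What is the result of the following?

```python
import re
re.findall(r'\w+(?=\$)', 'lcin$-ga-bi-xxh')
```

['lcin']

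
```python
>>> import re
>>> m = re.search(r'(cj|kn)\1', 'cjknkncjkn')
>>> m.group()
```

'knkn'

After group 1 captures some text, `\1` only succeeds where that same text appears again.
Unlike `match`, `search` isn't anchored — it looks for the pattern anywhere in the string.
The match spans [2:6] → 'knkn'.
Captured: group 1 = 'kn'.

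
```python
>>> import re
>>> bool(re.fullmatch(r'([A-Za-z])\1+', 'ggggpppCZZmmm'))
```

False

`\1` is not a pattern — it's the concrete string captured by group 1, re-applied verbatim.
For `fullmatch`, every character of the input must be accounted for by the pattern.
Here the string isn't matched end-to-end, so the call returns None, and `bool(None)` is False.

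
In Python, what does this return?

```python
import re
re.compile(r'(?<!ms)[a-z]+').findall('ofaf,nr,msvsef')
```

['ofaf', 'nr', 'msvsef']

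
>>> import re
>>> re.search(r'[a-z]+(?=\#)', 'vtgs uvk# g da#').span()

(5, 8)

The `(?=…)`/`(?<=…)` assertion just peeks at neighbouring text; it doesn't advance the match position.
`re.search` tries every starting position until one works.
The match spans [5:8] → 'uvk'.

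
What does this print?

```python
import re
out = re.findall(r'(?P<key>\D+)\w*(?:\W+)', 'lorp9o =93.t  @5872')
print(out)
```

Pattern: one or more of a non-digit (captured as 'key'); then zero or more of a word character; then one or more of a non-word character (non-capturing group).
`findall` collects group 1 from each match (2 total).

['lorp', '.t  ']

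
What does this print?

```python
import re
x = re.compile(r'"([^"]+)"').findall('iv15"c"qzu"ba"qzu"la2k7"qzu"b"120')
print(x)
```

['c', 'ba', 'la2k7', 'b']

Because there's exactly one group, `findall` drops the full match and keeps group 1 from each hit.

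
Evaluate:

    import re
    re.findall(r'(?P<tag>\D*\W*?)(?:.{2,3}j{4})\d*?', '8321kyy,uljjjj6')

One capturing group, so `findall` returns just the captured substring from the one match — 1 in all.

['kyy,']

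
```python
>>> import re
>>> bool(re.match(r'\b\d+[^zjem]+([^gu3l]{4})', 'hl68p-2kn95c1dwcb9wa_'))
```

With `match`, the pattern is implicitly anchored at the beginning.
Here the pattern fails at index 0, so the call returns None, and `bool(None)` is False.

False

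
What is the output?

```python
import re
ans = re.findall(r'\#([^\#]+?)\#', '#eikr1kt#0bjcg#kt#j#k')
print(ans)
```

['eikr1kt', 'kt']

Matches: at [0:9] match '#eikr1kt#', group 1 = 'eikr1kt'; at [14:18] match '#kt#', group 1 = 'kt'.
Because there's exactly one group, `findall` drops the full match and keeps group 1 from each hit.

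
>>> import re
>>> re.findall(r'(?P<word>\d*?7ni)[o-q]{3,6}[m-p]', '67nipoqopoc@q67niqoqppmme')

Because there's exactly one group, `findall` drops the full match and keeps group 1 from each hit.

['67ni', '67ni']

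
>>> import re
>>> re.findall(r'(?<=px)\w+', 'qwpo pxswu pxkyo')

['swu', 'kyo']

Because the assertion is zero-width, the text it checks is not consumed and won't appear in the result.
Scanning left to right: at [7:10] → 'swu'; at [13:16] → 'kyo'.
No capturing groups, so `findall` returns the 2 full match strings.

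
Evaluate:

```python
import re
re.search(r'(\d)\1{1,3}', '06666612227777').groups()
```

The match spans [1:5] → '6666'.
Captured: group 1 = '6'.

('6',)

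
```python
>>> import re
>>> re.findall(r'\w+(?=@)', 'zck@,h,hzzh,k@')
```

Lookahead/lookbehind check context without consuming it, so the matched span excludes the asserted characters.
Walking the string: at [0:3] → 'zck'; at [12:13] → 'k'.
`findall` yields the raw match text (2 of them) because the pattern has no groups.

['zck', 'k']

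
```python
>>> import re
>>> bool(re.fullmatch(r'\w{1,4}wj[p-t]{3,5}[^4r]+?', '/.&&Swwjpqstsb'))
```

False

For `fullmatch`, every character of the input must be accounted for by the pattern.
Here there's no way to consume every character, so the call returns None, and `bool(None)` is False.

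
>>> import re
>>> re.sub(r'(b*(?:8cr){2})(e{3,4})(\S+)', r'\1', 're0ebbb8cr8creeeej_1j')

're0ebbb8cr8cr'

The pattern matches zero or more of the literal 'b', then the literal '8cr' repeated 2 times (captured); then 3 to 4 of a literal 'e' (captured); then one or more of a non-whitespace character (captured).
Matches: at [4:21] → 'bbb8cr8creeeej_1j'.
Each match is replaced using the text its own group 1 captured.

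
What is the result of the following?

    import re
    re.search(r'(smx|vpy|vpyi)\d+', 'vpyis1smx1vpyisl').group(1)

The match spans [6:10] → 'smx1'.
Captured: group 1 = 'smx'.

'smx'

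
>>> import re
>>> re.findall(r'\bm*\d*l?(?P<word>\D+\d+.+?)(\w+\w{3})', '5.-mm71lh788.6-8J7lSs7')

[('.-mm71l', 'h788'), ('.6-', '8J7lSs7')]

The pattern matches a word boundary (`\b`, zero-width); then zero or more of the literal 'm', then zero or more of a digit, then optionally the literal 'l'; then one or more of a non-digit, then one or more of a digit, then one or more of any character (lazy) (captured as 'word'); then one or more of a word character, then exactly 3 of a word character (captured).
A non-greedy quantifier consumes as few characters as it can — just enough that the remainder of the pattern still matches from where it stops; whatever follows it matches normally.
Scanning left to right: at [0:12] match '5.-mm71lh788', groups = ('.-mm71l', 'h788'); at [12:22] match '.6-8J7lSs7', groups = ('.6-', '8J7lSs7').
`findall` packs the 2 group values into a tuple for every match.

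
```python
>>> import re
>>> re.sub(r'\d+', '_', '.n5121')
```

'.n_'

Pattern: one or more of a digit.
Matches: at [2:6] → '5121'.
Every occurrence is swapped for '_'.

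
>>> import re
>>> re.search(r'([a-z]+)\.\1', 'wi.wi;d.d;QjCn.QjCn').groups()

('wi',)

A backreference is literal: `\1` must see the identical characters the first group matched.
`search` walks the string left to right and returns the first match it finds.
The match spans [0:5] → 'wi.wi'.
Captured: group 1 = 'wi'.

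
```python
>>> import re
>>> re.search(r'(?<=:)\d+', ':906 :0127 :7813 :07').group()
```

'906'

The lookaround is zero-width — it requires the adjacent text to match without consuming it, so the asserted text isn't part of the match.
`re.search` tries every starting position until one works.
The match spans [1:4] → '906'.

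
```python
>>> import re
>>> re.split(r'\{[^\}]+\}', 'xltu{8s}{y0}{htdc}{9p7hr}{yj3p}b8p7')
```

Matches to split on: at [4:8] → '{8s}'; at [8:12] → '{y0}'; at [12:18] → '{htdc}'; at [18:25] → '{9p7hr}'; at [25:31] → '{yj3p}'.
`split` removes every match and returns the 6 fragments in between.

['xltu', '', '', '', '', 'b8p7']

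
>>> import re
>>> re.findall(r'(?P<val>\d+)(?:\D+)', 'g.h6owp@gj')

['6']

The pattern matches one or more of a digit (captured as 'val'); then one or more of a non-digit (non-capturing group).
One capturing group, so `findall` returns just the captured substring from the one match — 1 in all.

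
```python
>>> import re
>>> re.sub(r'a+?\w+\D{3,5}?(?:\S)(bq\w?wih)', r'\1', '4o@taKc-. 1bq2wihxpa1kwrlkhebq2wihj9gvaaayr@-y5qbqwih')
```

'4o@tbq2wihxpbq2wihj9gvaaayr@-y5qbqwih'

The pattern matches one or more of a literal 'a' (lazy); then one or more of a word character; then 3 to 5 of a non-digit (lazy); then a non-whitespace character (non-capturing group); then the literal 'bq', then optionally a word character, then the literal 'wih' (captured).
Matches: at [4:17] → 'aKc-. 1bq2wih'; at [19:34] → 'a1kwrlkhebq2wih'.
The replacement refers to a captured group, so each match is rewritten using its own captured text.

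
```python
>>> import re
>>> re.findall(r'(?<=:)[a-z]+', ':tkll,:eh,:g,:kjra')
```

['tkll', 'eh', 'g', 'kjra']

The `(?=…)`/`(?<=…)` assertion just peeks at neighbouring text; it doesn't advance the match position.
Scanning left to right: at [1:5] → 'tkll'; at [7:9] → 'eh'; at [11:12] → 'g'; at [14:18] → 'kjra'.
With no groups in the pattern, `findall` gives back each whole match — 4 here.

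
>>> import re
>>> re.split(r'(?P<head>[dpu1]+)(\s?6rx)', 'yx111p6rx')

['yx', '111p', '6rx', '']

This matches one or more of one of [dpu1] (captured as 'head'); then optionally whitespace, then the literal '6rx' (captured).
With a capturing group present, the delimiter's captured portion is kept in the result list.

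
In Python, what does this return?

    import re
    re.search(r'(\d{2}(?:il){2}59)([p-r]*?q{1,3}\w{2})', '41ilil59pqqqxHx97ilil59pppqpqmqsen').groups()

('41ilil59', 'pqqqxH')

The match spans [0:14] → '41ilil59pqqqxH'.
Captured: group 1 = '41ilil59', group 2 = 'pqqqxH'.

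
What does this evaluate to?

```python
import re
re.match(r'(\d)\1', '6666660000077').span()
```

`match` is anchored at position 0; if the pattern doesn't fit there, it returns None.
The match spans [0:2] → '66'.

(0, 2)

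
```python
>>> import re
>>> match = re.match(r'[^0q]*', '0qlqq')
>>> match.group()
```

''

`re.match` only tries the pattern at the start of the string.
The match spans [0:0] → ''.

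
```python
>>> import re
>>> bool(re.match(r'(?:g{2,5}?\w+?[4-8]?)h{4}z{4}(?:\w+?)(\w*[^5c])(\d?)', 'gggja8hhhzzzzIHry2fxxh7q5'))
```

With `match`, the pattern is implicitly anchored at the beginning.
Here the string doesn't start with a match, so the call returns None, and `bool(None)` is False.

False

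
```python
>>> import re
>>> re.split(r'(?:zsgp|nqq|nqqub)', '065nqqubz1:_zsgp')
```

['065', 'ubz1:_', '']

The regex engine tests alternatives in the order written; an earlier branch that matches wins even if a later one would match more.
Matches to split on: at [3:6] → 'nqq'; at [12:16] → 'zsgp'.
Splitting on the pattern gives 3 pieces.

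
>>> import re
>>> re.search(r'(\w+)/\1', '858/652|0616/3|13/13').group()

`\1` is not a pattern — it's the concrete string captured by group 1, re-applied verbatim.
The match spans [15:20] → '13/13'.

'13/13'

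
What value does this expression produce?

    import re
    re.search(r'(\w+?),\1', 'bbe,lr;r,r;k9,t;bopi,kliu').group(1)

`\1` is not a pattern — it's the concrete string captured by group 1, re-applied verbatim.
`re.search` scans for the first position where the pattern succeeds.
The match spans [7:10] → 'r,r'.
Captured: group 1 = 'r'.

'r'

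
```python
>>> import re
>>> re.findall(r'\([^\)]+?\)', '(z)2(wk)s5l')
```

['(z)', '(wk)']

Matches: at [0:3] → '(z)'; at [4:8] → '(wk)'.
`findall` yields the raw match text (2 of them) because the pattern has no groups.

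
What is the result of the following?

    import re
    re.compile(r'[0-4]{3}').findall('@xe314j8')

`findall` yields the raw match text (1 of them) because the pattern has no groups.

['314']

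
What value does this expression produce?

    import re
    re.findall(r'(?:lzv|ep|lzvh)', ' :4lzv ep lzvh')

Branches in `(...|...)` are attempted left-to-right; the first branch that allows the whole pattern to succeed is taken.
Matches: at [3:6] → 'lzv'; at [7:9] → 'ep'; at [10:13] → 'lzv'.
With no groups in the pattern, `findall` gives back each whole match — 3 here.

['lzv', 'ep', 'lzv']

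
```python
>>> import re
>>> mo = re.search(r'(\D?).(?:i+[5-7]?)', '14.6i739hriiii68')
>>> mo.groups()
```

('.',)

The match spans [2:6] → '.6i7'.
Captured: group 1 = '.'.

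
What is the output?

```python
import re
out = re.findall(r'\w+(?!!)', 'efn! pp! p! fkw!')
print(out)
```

['ef', 'p', 'fk']

Because the assertion is negative and zero-width, positions next to the forbidden text are skipped.
`findall` yields the raw match text (3 of them) because the pattern has no groups.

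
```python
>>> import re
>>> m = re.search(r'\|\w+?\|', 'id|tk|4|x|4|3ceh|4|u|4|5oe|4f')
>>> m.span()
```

The match spans [2:6] → '|tk|'.

(2, 6)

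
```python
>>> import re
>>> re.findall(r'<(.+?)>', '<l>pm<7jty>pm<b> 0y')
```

With the lazy modifier that quantifier settles for the fewest repetitions that let the rest of the pattern succeed (the atoms after it are unaffected and can still be greedy).
Scanning left to right: at [0:3] match '<l>', group 1 = 'l'; at [5:11] match '<7jty>', group 1 = '7jty'; at [13:16] match '<b>', group 1 = 'b'.
Because there's exactly one group, `findall` drops the full match and keeps group 1 from each hit.

['l', '7jty', 'b']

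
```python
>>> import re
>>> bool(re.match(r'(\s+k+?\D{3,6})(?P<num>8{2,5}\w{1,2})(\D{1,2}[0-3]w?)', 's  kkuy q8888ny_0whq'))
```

False

The pattern matches one or more of whitespace, then one or more of a literal 'k' (lazy), then 3 to 6 of a non-digit (captured); then 2 to 5 of the literal '8', then 1 to 2 of a word character (captured as 'num'); then 1 to 2 of a non-digit, then a character in [0-3], then optionally a literal 'w' (captured).
With `match`, the pattern is implicitly anchored at the beginning.
Here position 0 doesn't satisfy it, so the call returns None, and `bool(None)` is False.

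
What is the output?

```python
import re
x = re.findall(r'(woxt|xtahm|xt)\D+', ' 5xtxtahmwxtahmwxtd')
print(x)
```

['xt']

Scanning left to right: at [2:19] match 'xtxtahmwxtahmwxtd', group 1 = 'xt'.
Because there's exactly one group, `findall` drops the full match and keeps group 1 from the one hit.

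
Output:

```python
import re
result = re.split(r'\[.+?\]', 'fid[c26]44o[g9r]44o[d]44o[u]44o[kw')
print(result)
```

['fid', '44o', '44o', '44o', '44o[kw']

Because the quantifier is non-greedy, it stops expanding at the earliest point where the rest of the pattern can succeed.
Matches to split on: at [3:8] → '[c26]'; at [11:16] → '[g9r]'; at [19:22] → '[d]'; at [25:28] → '[u]'.
Each match becomes a cut point; 5 segments remain.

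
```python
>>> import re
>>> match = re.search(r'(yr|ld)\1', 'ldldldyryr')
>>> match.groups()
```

('ld',)

A backreference is literal: `\1` must see the identical characters the first group matched.
`re.search` scans for the first position where the pattern succeeds.
The match spans [0:4] → 'ldld'.
Captured: group 1 = 'ld'.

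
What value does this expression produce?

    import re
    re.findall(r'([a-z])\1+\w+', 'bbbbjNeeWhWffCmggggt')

['b']

`\1` has to match the exact text group 1 already captured.
Because there's exactly one group, `findall` drops the full match and keeps group 1 from the one hit.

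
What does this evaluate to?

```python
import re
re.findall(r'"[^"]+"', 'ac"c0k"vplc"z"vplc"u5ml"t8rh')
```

No capturing groups, so `findall` returns the 3 full match strings.

['"c0k"', '"z"', '"u5ml"']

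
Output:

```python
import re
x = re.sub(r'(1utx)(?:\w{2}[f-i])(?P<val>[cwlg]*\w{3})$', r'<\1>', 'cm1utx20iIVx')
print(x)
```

This matches the literal '1ut', then the literal 'x' (captured); then exactly 2 of a word character, then a character in [f-i] (non-capturing group); then zero or more of one of [cwlg], then exactly 3 of a word character (captured as 'val'); then anchored at the end.
Matches: at [2:12] → '1utx20iIVx'.
The replacement refers to a captured group, so each match is rewritten using its own captured text.

cm<1utx>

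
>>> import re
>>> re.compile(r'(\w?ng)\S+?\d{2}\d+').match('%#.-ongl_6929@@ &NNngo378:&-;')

None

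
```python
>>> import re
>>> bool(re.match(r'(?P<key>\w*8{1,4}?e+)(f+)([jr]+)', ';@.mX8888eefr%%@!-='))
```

Pattern: zero or more of a word character, then 1 to 4 of the literal '8' (lazy), then one or more of the literal 'e' (captured as 'key'); then one or more of a literal 'f' (captured); then one or more of one of [jr] (captured).
`re.match` won't scan ahead — the pattern has to work from the very first character.
Here position 0 doesn't satisfy it, so the call returns None, and `bool(None)` is False.

False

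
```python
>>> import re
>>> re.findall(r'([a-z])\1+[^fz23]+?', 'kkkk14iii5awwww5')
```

['k', 'i', 'w']

A backreference is literal: `\1` must see the identical characters the first group matched.
One capturing group, so `findall` returns just the captured substring from each match — 3 in all.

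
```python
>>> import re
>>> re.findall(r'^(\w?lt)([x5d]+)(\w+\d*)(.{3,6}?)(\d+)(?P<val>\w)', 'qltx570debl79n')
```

[('qlt', 'x5', '70de', 'bl7', '9', 'n')]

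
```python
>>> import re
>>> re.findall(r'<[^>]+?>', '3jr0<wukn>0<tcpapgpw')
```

['<wukn>']

With no groups in the pattern, `findall` gives back each whole match — 1 here.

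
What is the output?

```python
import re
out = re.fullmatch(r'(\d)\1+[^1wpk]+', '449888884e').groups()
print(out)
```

('4',)

The match spans [0:10] → '449888884e'.
Captured: group 1 = '4'.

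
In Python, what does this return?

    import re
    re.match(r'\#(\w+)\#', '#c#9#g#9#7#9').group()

'#c#'

`re.match` only tries the pattern at the start of the string.
The match spans [0:3] → '#c#'.
Captured: group 1 = 'c'.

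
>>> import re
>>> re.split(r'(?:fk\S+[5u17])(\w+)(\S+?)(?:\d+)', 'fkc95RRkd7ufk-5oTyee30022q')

The pattern matches the literal 'fk', then one or more of a non-whitespace character, then one of [5u17] (non-capturing group); then one or more of a word character (captured); then one or more of a non-whitespace character (lazy) (captured); then one or more of a digit (non-capturing group).
Matches to split on: at [0:25] → 'fkc95RRkd7ufk-5oTyee30022'.
The group in the pattern means `split` returns the separators' captures alongside the pieces.

['', 'oTyee300', '2', 'q']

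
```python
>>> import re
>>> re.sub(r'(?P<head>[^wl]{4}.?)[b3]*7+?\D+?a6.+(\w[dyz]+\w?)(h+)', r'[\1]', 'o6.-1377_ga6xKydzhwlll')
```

This matches exactly 4 of any character except [wl], then optionally any character (captured as 'head'); then zero or more of one of [b3], then one or more of a literal '7' (lazy); then one or more of a non-digit (lazy), then the literal 'a6', then one or more of any character; then a word character, then one or more of one of [dyz], then optionally a word character (captured); then one or more of a literal 'h' (captured).
Matches: at [0:18] → 'o6.-1377_ga6xKydzh'.
The replacement refers to a captured group, so each match is rewritten using its own captured text.

'[o6.-1]wlll'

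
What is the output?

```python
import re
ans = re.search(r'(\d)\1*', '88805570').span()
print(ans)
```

(0, 3)

A backreference is literal: `\1` must see the identical characters the first group matched.
`re.search` scans for the first position where the pattern succeeds.
The match spans [0:3] → '888'.
Captured: group 1 = '8'.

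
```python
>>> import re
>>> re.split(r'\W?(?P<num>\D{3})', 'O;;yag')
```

['', 'O;;', '', 'yag', '']

The pattern matches optionally a non-word character; then exactly 3 of a non-digit (captured as 'num').
Because the pattern has a capturing group, `split` also inserts each captured text between the pieces.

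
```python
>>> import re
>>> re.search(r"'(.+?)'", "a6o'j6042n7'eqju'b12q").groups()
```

Lazy quantifiers expand one character at a time until the remainder of the pattern can match.
`re.search` tries every starting position until one works.
The match spans [3:12] → "'j6042n7'".
Captured: group 1 = 'j6042n7'.

('j6042n7',)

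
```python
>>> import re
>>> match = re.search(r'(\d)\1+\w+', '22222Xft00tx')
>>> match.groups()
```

The match spans [0:12] → '22222Xft00tx'.
Captured: group 1 = '2'.

('2',)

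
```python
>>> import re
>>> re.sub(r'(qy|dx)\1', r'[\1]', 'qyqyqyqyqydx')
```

After group 1 captures some text, `\1` only succeeds where that same text appears again.
The replacement refers to a captured group, so each match is rewritten using its own captured text.

'[qy][qy]qydx'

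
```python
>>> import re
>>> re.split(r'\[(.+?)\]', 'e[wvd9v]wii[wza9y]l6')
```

Matches to split on: at [1:8] → '[wvd9v]'; at [11:18] → '[wza9y]'.
Because the pattern has a capturing group, `split` also inserts each captured text between the pieces.

['e', 'wvd9v', 'wii', 'wza9y', 'l6']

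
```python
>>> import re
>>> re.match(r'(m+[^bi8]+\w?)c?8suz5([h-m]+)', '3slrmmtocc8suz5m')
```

`re.match` only tries the pattern at the start of the string.
Here the pattern fails at index 0, so the call returns None.

None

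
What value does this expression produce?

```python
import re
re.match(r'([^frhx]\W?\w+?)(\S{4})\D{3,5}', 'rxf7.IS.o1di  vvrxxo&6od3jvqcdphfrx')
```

None

`re.match` won't scan ahead — the pattern has to work from the very first character.
Here the pattern fails at index 0, so the call returns None.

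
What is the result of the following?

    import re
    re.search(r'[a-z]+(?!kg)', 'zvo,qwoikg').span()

The negative lookaround is zero-width — it rules out positions where the adjacent text would match, without consuming anything.
`search` walks the string left to right and returns the first match it finds.
The match spans [0:3] → 'zvo'.

(0, 3)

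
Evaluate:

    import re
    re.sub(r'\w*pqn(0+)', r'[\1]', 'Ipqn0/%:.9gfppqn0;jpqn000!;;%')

The pattern matches zero or more of a word character, then the literal 'pqn'; then one or more of a literal '0' (captured).
`\1` in the replacement pulls in group 1's text for each match.

'[0]/%:.[0];[000]!;;%'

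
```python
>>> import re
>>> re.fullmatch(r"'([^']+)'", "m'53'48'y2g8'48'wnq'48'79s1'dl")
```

None

`fullmatch` succeeds only if the pattern covers the string from start to end.
Here there's no way to consume every character, so the call returns None.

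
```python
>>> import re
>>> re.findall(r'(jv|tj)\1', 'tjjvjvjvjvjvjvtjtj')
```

['jv', 'jv', 'jv', 'tj']

`\1` is not a pattern — it's the concrete string captured by group 1, re-applied verbatim.
With a single group, `findall` returns only what that group captured — 4 items.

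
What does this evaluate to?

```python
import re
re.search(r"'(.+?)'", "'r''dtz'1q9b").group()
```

"'r'"

The match spans [0:3] → "'r'".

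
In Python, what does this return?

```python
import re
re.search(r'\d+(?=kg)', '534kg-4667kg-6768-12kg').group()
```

'534'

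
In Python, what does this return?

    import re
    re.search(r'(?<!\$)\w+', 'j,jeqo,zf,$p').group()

'j'

`(?!…)`/`(?<!…)` only lets a position through if the neighbouring text does NOT match; no characters are consumed.
The match spans [0:1] → 'j'.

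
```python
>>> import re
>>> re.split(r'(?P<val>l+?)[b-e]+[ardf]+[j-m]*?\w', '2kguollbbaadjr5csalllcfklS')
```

This matches one or more of a literal 'l' (lazy) (captured as 'val'); then one or more of a character in [b-e]; then one or more of one of [ardf], then zero or more of a character in [j-m] (lazy), then a word character.
`re.split` interleaves the captured-group text with the surrounding fragments.

['2kguo', 'll', 'r5csa', 'lll', 'lS']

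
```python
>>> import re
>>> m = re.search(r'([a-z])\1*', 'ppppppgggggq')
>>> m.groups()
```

('p',)

The match spans [0:6] → 'pppppp'.
Captured: group 1 = 'p'.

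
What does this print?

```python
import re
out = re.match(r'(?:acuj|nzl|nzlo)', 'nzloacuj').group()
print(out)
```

nzl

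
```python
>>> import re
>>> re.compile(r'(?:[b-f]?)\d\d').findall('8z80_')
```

['80']

With no groups in the pattern, `findall` gives back each whole match — 1 here.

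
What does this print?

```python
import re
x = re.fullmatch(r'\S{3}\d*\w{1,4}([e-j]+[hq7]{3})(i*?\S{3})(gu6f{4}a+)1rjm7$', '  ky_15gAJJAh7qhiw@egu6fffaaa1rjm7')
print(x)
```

The pattern matches exactly 3 of a non-whitespace character, then zero or more of a digit, then 1 to 4 of a word character; then one or more of a character in [e-j], then exactly 3 of one of [hq7] (captured); then zero or more of the literal 'i' (lazy), then exactly 3 of a non-whitespace character (captured); then the literal 'gu6', then exactly 4 of a literal 'f', then one or more of a literal 'a' (captured); then the literal '1r', then the literal 'jm7'; then anchored at the end.
`fullmatch` succeeds only if the pattern covers the string from start to end.
Here there's no way to consume every character, so the call returns None.

None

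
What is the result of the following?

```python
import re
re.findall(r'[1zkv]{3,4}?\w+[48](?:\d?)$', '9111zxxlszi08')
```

The pattern matches 3 to 4 of one of [1zkv] (lazy), then one or more of a word character, then one of [48]; then optionally a digit (non-capturing group); then anchored at the end.
Since nothing is captured, `findall` lists the 1 matched substring directly.

['111zxxlszi08']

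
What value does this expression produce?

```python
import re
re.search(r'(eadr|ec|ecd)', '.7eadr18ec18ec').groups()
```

`re.search` scans for the first position where the pattern succeeds.
The match spans [2:6] → 'eadr'.
Captured: group 1 = 'eadr'.

('eadr',)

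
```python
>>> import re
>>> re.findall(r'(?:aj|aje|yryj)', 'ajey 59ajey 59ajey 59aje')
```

['aj', 'aj', 'aj', 'aj']

Branches in `(...|...)` are attempted left-to-right; the first branch that allows the whole pattern to succeed is taken.
Matches: at [0:2] → 'aj'; at [7:9] → 'aj'; at [14:16] → 'aj'; at [21:23] → 'aj'.
No capturing groups, so `findall` returns the 4 full match strings.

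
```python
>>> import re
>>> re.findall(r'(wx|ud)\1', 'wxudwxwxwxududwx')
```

['wx', 'ud']

The backreference `\1` re-matches whatever the first group consumed, character for character.
Walking the string: at [4:8] match 'wxwx', group 1 = 'wx'; at [10:14] match 'udud', group 1 = 'ud'.
One capturing group, so `findall` returns just the captured substring from each match — 2 in all.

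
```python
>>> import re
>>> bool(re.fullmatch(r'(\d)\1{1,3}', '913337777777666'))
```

False

`fullmatch` succeeds only if the pattern covers the string from start to end.
Here there's no way to consume every character, so the call returns None, and `bool(None)` is False.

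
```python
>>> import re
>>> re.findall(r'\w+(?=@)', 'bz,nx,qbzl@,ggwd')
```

['qbzl']

Lookahead/lookbehind check context without consuming it, so the matched span excludes the asserted characters.
Walking the string: at [6:10] → 'qbzl'.
Since nothing is captured, `findall` lists the 1 matched substring directly.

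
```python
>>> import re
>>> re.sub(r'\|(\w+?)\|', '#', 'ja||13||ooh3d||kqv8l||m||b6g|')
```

'ja|#####'

Matches: at [3:7] → '|13|'; at [7:14] → '|ooh3d|'; at [14:21] → '|kqv8l|'; at [21:24] → '|m|'; at [24:29] → '|b6g|'.
Every occurrence is swapped for '#'.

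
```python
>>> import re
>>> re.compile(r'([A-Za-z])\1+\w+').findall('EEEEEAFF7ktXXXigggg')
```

After group 1 captures some text, `\1` only succeeds where that same text appears again.
Walking the string: at [0:19] match 'EEEEEAFF7ktXXXigggg', group 1 = 'E'.
`findall` collects group 1 from the one match (1 total).

['E']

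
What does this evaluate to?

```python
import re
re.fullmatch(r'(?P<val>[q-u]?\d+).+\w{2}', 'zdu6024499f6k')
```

`re.fullmatch` is like wrapping the pattern in `^…$` (in single-line mode).
Here there's no way to consume every character, so the call returns None.

None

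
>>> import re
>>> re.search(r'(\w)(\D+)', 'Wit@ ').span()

The match spans [0:5] → 'Wit@ '.

(0, 5)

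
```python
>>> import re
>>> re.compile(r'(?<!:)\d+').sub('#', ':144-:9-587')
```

Because the assertion is negative and zero-width, positions next to the forbidden text are skipped.
Matches: at [2:4] → '44'; at [8:11] → '587'.
Each match is replaced by '#'.

':1#-:9-#'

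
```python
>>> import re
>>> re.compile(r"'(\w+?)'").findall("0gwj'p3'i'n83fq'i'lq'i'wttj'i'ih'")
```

['p3', 'n83fq', 'lq', 'wttj', 'ih']

Walking the string: at [4:8] match "'p3'", group 1 = 'p3'; at [9:16] match "'n83fq'", group 1 = 'n83fq'; at [17:21] match "'lq'", group 1 = 'lq'; at [22:28] match "'wttj'", group 1 = 'wttj'; at [29:33] match "'ih'", group 1 = 'ih'.
With a single group, `findall` returns only what that group captured — 5 items.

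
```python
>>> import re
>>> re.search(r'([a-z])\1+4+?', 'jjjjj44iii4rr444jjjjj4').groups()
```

('j',)

After group 1 captures some text, `\1` only succeeds where that same text appears again.
Unlike `match`, `search` isn't anchored — it looks for the pattern anywhere in the string.
The match spans [0:6] → 'jjjjj4'.
Captured: group 1 = 'j'.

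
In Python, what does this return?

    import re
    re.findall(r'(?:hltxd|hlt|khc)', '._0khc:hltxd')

['khc', 'hltxd']

`|` is ordered: at each position the engine commits to the first alternative that works.
Scanning left to right: at [3:6] → 'khc'; at [7:12] → 'hltxd'.
Since nothing is captured, `findall` lists the 2 matched substrings directly.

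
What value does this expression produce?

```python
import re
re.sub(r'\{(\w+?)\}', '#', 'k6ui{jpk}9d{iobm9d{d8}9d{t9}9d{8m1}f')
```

'k6ui#9d{iobm9d#9d#9d#f'

`sub` substitutes '#' at each match site.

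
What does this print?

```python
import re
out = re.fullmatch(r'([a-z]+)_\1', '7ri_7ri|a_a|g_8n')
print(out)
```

`re.fullmatch` requires the pattern to consume the entire string.
Here there's no way to consume every character, so the call returns None.

None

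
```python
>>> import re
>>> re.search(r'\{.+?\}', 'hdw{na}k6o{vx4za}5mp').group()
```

With the lazy modifier that quantifier settles for the fewest repetitions that let the rest of the pattern succeed (the atoms after it are unaffected and can still be greedy).
`search` walks the string left to right and returns the first match it finds.
The match spans [3:7] → '{na}'.

'{na}'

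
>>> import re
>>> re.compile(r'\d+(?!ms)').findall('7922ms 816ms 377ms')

The negative lookaround is zero-width — it rules out positions where the adjacent text would match, without consuming anything.
With no groups in the pattern, `findall` gives back each whole match — 3 here.

['792', '81', '37']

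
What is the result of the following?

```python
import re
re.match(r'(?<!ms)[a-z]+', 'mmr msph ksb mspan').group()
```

`(?!…)`/`(?<!…)` only lets a position through if the neighbouring text does NOT match; no characters are consumed.
With `match`, the pattern is implicitly anchored at the beginning.
The match spans [0:3] → 'mmr'.

'mmr'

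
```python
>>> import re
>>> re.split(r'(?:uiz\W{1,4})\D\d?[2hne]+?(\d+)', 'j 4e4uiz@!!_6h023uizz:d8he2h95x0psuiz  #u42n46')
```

['j 4e4', '023', 'uizz:d8he2h95x0ps', '46', '']

With a capturing group present, the delimiter's captured portion is kept in the result list.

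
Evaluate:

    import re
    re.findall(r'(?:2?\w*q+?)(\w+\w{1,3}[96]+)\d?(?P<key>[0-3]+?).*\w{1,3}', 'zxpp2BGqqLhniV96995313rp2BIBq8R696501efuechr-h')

[('8R696', '0')]

With the lazy modifier that quantifier settles for the fewest repetitions that let the rest of the pattern succeed (the atoms after it are unaffected and can still be greedy).
2 groups means the one result is a tuple of 2 captured strings — 1 here.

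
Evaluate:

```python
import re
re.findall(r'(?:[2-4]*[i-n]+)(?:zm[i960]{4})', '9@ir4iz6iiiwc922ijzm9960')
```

['22ijzm9960']

The pattern matches zero or more of a character in [2-4], then one or more of a character in [i-n] (non-capturing group); then the literal 'zm', then exactly 4 of one of [i960] (non-capturing group).
Scanning left to right: at [14:24] → '22ijzm9960'.
No capturing groups, so `findall` returns the 1 full match string.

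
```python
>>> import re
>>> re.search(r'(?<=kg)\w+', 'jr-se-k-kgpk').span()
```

(10, 12)

The `(?=…)`/`(?<=…)` assertion just peeks at neighbouring text; it doesn't advance the match position.
The match spans [10:12] → 'pk'.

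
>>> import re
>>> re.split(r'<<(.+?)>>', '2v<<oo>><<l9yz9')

Matches to split on: at [2:8] → '<<oo>>'.
Because the pattern has a capturing group, `split` also inserts each captured text between the pieces.

['2v', 'oo', '<<l9yz9']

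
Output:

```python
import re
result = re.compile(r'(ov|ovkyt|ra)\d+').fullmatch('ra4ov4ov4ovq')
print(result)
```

`re.fullmatch` is like wrapping the pattern in `^…$` (in single-line mode).
Here the pattern can't cover the whole string, so the call returns None.

None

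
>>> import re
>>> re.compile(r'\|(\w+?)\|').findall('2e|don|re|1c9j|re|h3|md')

Scanning left to right: at [2:7] match '|don|', group 1 = 'don'; at [9:15] match '|1c9j|', group 1 = '1c9j'; at [17:21] match '|h3|', group 1 = 'h3'.
`findall` collects group 1 from each match (3 total).

['don', '1c9j', 'h3']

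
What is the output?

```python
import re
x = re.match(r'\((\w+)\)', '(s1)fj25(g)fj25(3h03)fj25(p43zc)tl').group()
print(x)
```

(s1)

`re.match` won't scan ahead — the pattern has to work from the very first character.
The match spans [0:4] → '(s1)'.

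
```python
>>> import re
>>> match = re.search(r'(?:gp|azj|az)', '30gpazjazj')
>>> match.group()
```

'gp'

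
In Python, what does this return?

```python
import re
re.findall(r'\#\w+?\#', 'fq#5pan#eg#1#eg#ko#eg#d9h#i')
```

With no groups in the pattern, `findall` gives back each whole match — 4 here.

['#5pan#', '#1#', '#ko#', '#d9h#']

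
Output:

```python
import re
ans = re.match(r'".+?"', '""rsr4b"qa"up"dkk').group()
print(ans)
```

""rsr4b"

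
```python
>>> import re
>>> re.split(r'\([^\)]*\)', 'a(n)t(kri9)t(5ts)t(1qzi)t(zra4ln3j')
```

['a', 't', 't', 't', 't(zra4ln3j']

Matches to split on: at [1:4] → '(n)'; at [5:11] → '(kri9)'; at [12:17] → '(5ts)'; at [18:24] → '(1qzi)'.
The string is cut at each match, leaving 5 pieces.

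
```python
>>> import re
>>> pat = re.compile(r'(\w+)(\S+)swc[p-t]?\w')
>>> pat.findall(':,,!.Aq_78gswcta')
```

This matches one or more of a word character (captured); then one or more of a non-whitespace character (captured); then the literal 'swc', then optionally a character in [p-t], then a word character.
Matches: at [5:16] match 'Aq_78gswcta', groups = ('Aq_78', 'g').
Multiple groups make `findall` return tuples — one 2-tuple for the one match.

[('Aq_78', 'g')]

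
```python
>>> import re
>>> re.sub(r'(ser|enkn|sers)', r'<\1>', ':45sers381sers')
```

':45<ser>s381<ser>s'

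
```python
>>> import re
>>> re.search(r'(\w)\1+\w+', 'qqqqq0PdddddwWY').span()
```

(0, 15)

The backreference `\1` re-matches whatever the first group consumed, character for character.
`search` walks the string left to right and returns the first match it finds.
The match spans [0:15] → 'qqqqq0PdddddwWY'.
Captured: group 1 = 'q'.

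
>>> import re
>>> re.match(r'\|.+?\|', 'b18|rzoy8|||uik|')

`re.match` only tries the pattern at the start of the string.
Here the string doesn't start with a match, so the call returns None.

None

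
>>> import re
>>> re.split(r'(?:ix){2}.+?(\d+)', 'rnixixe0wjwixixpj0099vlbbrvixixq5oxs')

['rn', '0', 'wjw', '0099', 'vlbbrv', '5', 'oxs']

Pattern: the literal 'ix' repeated 2 times, then one or more of any character (lazy); then one or more of a digit (captured).
Matches to split on: at [2:8] → 'ixixe0'; at [11:21] → 'ixixpj0099'; at [27:33] → 'ixixq5'.
Because the pattern has a capturing group, `split` also inserts each captured text between the pieces.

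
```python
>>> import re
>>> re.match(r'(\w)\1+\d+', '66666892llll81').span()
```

(0, 8)

`\1` is not a pattern — it's the concrete string captured by group 1, re-applied verbatim.
`re.match` won't scan ahead — the pattern has to work from the very first character.
The match spans [0:8] → '66666892'.
Captured: group 1 = '6'.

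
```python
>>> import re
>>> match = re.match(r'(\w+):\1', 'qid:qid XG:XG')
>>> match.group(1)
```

'qid'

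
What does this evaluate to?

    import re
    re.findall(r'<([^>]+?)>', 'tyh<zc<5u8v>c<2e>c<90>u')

One capturing group, so `findall` returns just the captured substring from each match — 3 in all.

['zc<5u8v', '2e', '90']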